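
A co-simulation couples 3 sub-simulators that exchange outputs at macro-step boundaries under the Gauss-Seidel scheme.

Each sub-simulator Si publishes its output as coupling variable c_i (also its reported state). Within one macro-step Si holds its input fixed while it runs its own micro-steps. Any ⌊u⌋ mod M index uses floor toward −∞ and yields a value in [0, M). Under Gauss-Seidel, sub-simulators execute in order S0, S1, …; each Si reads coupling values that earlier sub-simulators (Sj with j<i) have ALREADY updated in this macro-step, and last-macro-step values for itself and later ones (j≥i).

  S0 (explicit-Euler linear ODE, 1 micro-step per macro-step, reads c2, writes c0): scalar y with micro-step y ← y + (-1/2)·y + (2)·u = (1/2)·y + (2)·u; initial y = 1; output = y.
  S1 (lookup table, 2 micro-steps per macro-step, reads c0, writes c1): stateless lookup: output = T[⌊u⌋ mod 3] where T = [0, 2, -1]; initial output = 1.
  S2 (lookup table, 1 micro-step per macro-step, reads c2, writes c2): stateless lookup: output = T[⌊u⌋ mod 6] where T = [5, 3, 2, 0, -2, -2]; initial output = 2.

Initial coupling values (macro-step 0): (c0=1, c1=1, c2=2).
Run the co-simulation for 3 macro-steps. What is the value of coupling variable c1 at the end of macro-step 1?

macro 1: S0 reads c2=2 → after 1×micro: 9/2; S1 reads c0=9/2 → after 2×micro: 2; S2 reads c2=2 → after 1×micro: 2 ⇒ (c0=9/2, c1=2, c2=2)
macro 2: S0 reads c2=2 → after 1×micro: 25/4; S1 reads c0=25/4 → after 2×micro: 0; S2 reads c2=2 → after 1×micro: 2 ⇒ (c0=25/4, c1=0, c2=2)
macro 3: S0 reads c2=2 → after 1×micro: 57/8; S1 reads c0=57/8 → after 2×micro: 2; S2 reads c2=2 → after 1×micro: 2 ⇒ (c0=57/8, c1=2, c2=2)

c1 at macro-step 1 = 2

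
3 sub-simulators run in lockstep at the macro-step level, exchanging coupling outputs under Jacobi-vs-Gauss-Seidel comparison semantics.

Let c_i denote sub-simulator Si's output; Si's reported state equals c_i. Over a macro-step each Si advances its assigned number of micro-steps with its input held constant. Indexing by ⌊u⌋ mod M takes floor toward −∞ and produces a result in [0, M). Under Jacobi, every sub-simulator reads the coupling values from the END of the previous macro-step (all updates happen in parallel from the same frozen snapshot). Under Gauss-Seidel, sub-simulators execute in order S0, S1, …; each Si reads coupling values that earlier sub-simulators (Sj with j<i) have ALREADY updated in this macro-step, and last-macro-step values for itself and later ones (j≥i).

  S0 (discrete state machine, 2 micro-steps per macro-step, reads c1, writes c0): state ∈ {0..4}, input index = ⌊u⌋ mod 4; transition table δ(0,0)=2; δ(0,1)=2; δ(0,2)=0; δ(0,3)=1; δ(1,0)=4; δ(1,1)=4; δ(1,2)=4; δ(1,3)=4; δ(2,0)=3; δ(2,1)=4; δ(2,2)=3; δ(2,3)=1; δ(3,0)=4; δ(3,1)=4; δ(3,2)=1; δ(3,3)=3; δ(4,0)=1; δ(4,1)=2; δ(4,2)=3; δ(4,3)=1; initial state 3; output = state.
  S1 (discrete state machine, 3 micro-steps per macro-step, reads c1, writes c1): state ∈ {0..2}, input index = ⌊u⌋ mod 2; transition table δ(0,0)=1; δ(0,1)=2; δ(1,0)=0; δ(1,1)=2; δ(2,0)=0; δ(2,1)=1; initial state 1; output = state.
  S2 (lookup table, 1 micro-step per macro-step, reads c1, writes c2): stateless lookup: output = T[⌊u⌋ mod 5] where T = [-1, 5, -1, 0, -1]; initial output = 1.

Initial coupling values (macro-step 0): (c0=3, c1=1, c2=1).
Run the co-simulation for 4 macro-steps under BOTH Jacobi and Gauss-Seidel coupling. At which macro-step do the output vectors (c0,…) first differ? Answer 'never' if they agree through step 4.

[Jacobi] macro 1: S0 reads c1=1 → after 2×micro: 2; S1 reads c1=1 → after 3×micro: 2; S2 reads c1=1 → after 1×micro: 5 ⇒ (c0=2, c1=2, c2=5)
[Jacobi] macro 2: S0 reads c1=2 → after 2×micro: 1; S1 reads c1=2 → after 3×micro: 0; S2 reads c1=2 → after 1×micro: -1 ⇒ (c0=1, c1=0, c2=-1)
[Jacobi] macro 3: S0 reads c1=0 → after 2×micro: 1; S1 reads c1=0 → after 3×micro: 1; S2 reads c1=0 → after 1×micro: -1 ⇒ (c0=1, c1=1, c2=-1)
[Jacobi] macro 4: S0 reads c1=1 → after 2×micro: 2; S1 reads c1=1 → after 3×micro: 2; S2 reads c1=1 → after 1×micro: 5 ⇒ (c0=2, c1=2, c2=5)
[Gauss-Seidel] macro 1: S0 reads c1=1 → after 2×micro: 2; S1 reads c1=1 → after 3×micro: 2; S2 reads c1=2 → after 1×micro: -1 ⇒ (c0=2, c1=2, c2=-1)
[Gauss-Seidel] macro 2: S0 reads c1=2 → after 2×micro: 1; S1 reads c1=2 → after 3×micro: 0; S2 reads c1=0 → after 1×micro: -1 ⇒ (c0=1, c1=0, c2=-1)
[Gauss-Seidel] macro 3: S0 reads c1=0 → after 2×micro: 1; S1 reads c1=0 → after 3×micro: 1; S2 reads c1=1 → after 1×micro: 5 ⇒ (c0=1, c1=1, c2=5)
[Gauss-Seidel] macro 4: S0 reads c1=1 → after 2×micro: 2; S1 reads c1=1 → after 3×micro: 2; S2 reads c1=2 → after 1×micro: -1 ⇒ (c0=2, c1=2, c2=-1)

first divergence at macro-step: 1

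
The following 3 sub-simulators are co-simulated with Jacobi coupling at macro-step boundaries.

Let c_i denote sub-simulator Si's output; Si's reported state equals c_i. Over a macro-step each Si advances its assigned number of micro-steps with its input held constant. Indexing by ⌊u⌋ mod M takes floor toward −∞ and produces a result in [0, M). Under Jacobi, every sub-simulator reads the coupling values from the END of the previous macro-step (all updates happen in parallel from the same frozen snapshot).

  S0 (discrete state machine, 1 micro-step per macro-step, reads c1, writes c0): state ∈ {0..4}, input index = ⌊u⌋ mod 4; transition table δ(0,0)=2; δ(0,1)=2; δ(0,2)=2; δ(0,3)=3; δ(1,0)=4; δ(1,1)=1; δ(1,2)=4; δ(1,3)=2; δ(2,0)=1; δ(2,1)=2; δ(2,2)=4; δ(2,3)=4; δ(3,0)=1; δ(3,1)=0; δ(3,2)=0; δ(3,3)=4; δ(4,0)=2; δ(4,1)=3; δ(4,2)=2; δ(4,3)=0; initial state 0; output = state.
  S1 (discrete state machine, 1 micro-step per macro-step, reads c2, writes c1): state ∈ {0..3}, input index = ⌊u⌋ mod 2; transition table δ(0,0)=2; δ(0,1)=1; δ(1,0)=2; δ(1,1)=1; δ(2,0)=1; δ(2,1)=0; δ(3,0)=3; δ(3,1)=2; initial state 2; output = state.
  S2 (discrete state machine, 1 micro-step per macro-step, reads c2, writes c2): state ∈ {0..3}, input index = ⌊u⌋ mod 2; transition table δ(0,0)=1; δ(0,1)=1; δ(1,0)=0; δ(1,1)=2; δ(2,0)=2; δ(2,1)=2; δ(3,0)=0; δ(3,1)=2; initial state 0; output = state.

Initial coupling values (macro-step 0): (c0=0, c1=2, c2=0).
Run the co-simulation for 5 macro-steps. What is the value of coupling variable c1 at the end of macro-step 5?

c1 at macro-step 5 = 2

macro 1: S0 reads c1=2 → after 1×micro: 2; S1 reads c2=0 → after 1×micro: 1; S2 reads c2=0 → after 1×micro: 1 ⇒ (c0=2, c1=1, c2=1)
macro 2: S0 reads c1=1 → after 1×micro: 2; S1 reads c2=1 → after 1×micro: 1; S2 reads c2=1 → after 1×micro: 2 ⇒ (c0=2, c1=1, c2=2)
macro 3: S0 reads c1=1 → after 1×micro: 2; S1 reads c2=2 → after 1×micro: 2; S2 reads c2=2 → after 1×micro: 2 ⇒ (c0=2, c1=2, c2=2)
macro 4: S0 reads c1=2 → after 1×micro: 4; S1 reads c2=2 → after 1×micro: 1; S2 reads c2=2 → after 1×micro: 2 ⇒ (c0=4, c1=1, c2=2)
macro 5: S0 reads c1=1 → after 1×micro: 3; S1 reads c2=2 → after 1×micro: 2; S2 reads c2=2 → after 1×micro: 2 ⇒ (c0=3, c1=2, c2=2)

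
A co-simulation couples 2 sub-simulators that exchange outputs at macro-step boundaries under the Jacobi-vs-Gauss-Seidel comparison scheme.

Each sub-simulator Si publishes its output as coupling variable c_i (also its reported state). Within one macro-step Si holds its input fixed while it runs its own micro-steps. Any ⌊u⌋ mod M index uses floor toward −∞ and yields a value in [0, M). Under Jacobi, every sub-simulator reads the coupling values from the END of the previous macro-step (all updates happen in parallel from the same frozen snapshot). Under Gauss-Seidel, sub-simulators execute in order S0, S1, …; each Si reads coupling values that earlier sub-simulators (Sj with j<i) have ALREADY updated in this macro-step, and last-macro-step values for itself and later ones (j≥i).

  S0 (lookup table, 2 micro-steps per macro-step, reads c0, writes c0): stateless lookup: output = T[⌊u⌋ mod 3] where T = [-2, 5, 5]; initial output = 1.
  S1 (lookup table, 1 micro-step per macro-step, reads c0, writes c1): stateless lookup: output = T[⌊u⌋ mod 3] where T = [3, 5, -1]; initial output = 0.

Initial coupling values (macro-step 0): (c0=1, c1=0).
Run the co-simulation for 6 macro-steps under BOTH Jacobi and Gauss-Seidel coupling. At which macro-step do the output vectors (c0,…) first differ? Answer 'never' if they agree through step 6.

[Jacobi] macro 1: S0 reads c0=1 → after 2×micro: 5; S1 reads c0=1 → after 1×micro: 5 ⇒ (c0=5, c1=5)
[Jacobi] macro 2: S0 reads c0=5 → after 2×micro: 5; S1 reads c0=5 → after 1×micro: -1 ⇒ (c0=5, c1=-1)
[Jacobi] macro 3: S0 reads c0=5 → after 2×micro: 5; S1 reads c0=5 → after 1×micro: -1 ⇒ (c0=5, c1=-1)
[Jacobi] macro 4: S0 reads c0=5 → after 2×micro: 5; S1 reads c0=5 → after 1×micro: -1 ⇒ (c0=5, c1=-1)
[Jacobi] macro 5: S0 reads c0=5 → after 2×micro: 5; S1 reads c0=5 → after 1×micro: -1 ⇒ (c0=5, c1=-1)
[Jacobi] macro 6: S0 reads c0=5 → after 2×micro: 5; S1 reads c0=5 → after 1×micro: -1 ⇒ (c0=5, c1=-1)
[Gauss-Seidel] macro 1: S0 reads c0=1 → after 2×micro: 5; S1 reads c0=5 → after 1×micro: -1 ⇒ (c0=5, c1=-1)
[Gauss-Seidel] macro 2: S0 reads c0=5 → after 2×micro: 5; S1 reads c0=5 → after 1×micro: -1 ⇒ (c0=5, c1=-1)
[Gauss-Seidel] macro 3: S0 reads c0=5 → after 2×micro: 5; S1 reads c0=5 → after 1×micro: -1 ⇒ (c0=5, c1=-1)
[Gauss-Seidel] macro 4: S0 reads c0=5 → after 2×micro: 5; S1 reads c0=5 → after 1×micro: -1 ⇒ (c0=5, c1=-1)
[Gauss-Seidel] macro 5: S0 reads c0=5 → after 2×micro: 5; S1 reads c0=5 → after 1×micro: -1 ⇒ (c0=5, c1=-1)
[Gauss-Seidel] macro 6: S0 reads c0=5 → after 2×micro: 5; S1 reads c0=5 → after 1×micro: -1 ⇒ (c0=5, c1=-1)

first divergence at macro-step: 1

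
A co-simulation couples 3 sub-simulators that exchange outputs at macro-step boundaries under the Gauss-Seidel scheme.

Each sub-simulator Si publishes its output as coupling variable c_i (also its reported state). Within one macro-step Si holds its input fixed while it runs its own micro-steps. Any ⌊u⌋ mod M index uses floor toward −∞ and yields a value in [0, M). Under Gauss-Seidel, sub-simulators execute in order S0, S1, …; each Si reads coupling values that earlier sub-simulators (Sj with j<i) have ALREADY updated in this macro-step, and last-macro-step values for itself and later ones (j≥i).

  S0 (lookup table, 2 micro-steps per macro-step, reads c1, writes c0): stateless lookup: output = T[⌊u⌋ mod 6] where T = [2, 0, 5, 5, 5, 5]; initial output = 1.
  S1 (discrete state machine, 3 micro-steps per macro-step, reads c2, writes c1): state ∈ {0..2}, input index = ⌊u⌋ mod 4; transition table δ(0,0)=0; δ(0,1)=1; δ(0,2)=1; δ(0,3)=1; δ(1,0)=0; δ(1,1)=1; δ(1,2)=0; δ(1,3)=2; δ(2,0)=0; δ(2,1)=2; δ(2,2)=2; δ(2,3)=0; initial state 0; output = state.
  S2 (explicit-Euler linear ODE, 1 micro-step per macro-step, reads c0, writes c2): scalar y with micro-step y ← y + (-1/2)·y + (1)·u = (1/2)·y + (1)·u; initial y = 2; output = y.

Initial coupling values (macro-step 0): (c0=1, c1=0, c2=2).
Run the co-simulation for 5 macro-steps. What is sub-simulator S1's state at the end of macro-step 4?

S1 state at macro-step 4 = 0

macro 1: S0 reads c1=0 → after 2×micro: 2; S1 reads c2=2 → after 3×micro: 1; S2 reads c0=2 → after 1×micro: 3 ⇒ (c0=2, c1=1, c2=3)
macro 2: S0 reads c1=1 → after 2×micro: 0; S1 reads c2=3 → after 3×micro: 1; S2 reads c0=0 → after 1×micro: 3/2 ⇒ (c0=0, c1=1, c2=3/2)
macro 3: S0 reads c1=1 → after 2×micro: 0; S1 reads c2=3/2 → after 3×micro: 1; S2 reads c0=0 → after 1×micro: 3/4 ⇒ (c0=0, c1=1, c2=3/4)
macro 4: S0 reads c1=1 → after 2×micro: 0; S1 reads c2=3/4 → after 3×micro: 0; S2 reads c0=0 → after 1×micro: 3/8 ⇒ (c0=0, c1=0, c2=3/8)
macro 5: S0 reads c1=0 → after 2×micro: 2; S1 reads c2=3/8 → after 3×micro: 0; S2 reads c0=2 → after 1×micro: 35/16 ⇒ (c0=2, c1=0, c2=35/16)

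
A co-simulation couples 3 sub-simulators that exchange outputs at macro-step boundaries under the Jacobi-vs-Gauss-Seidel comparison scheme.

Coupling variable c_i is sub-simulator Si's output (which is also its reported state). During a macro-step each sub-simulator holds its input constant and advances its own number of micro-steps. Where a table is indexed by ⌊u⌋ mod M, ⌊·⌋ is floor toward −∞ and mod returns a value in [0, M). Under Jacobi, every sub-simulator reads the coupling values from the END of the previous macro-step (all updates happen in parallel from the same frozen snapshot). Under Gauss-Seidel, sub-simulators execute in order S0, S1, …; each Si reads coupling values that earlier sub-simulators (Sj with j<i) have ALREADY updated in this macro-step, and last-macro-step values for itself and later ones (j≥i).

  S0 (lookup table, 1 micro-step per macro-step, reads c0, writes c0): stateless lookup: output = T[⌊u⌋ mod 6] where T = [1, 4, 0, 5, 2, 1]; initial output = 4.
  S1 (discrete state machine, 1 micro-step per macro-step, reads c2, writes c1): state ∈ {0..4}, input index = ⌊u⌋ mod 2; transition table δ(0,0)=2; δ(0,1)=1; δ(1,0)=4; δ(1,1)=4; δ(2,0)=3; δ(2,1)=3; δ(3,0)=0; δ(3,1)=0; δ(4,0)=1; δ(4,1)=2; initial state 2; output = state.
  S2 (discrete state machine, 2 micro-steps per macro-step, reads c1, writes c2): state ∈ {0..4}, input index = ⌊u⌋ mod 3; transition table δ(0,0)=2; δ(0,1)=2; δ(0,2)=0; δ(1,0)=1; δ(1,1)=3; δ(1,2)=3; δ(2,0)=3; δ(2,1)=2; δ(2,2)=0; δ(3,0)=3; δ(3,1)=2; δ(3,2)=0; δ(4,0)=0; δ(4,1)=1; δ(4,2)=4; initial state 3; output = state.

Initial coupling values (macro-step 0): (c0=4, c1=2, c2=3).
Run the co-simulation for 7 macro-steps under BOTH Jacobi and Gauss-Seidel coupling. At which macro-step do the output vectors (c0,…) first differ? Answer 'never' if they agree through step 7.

[Jacobi] macro 1: S0 reads c0=4 → after 1×micro: 2; S1 reads c2=3 → after 1×micro: 3; S2 reads c1=2 → after 2×micro: 0 ⇒ (c0=2, c1=3, c2=0)
[Jacobi] macro 2: S0 reads c0=2 → after 1×micro: 0; S1 reads c2=0 → after 1×micro: 0; S2 reads c1=3 → after 2×micro: 3 ⇒ (c0=0, c1=0, c2=3)
[Jacobi] macro 3: S0 reads c0=0 → after 1×micro: 1; S1 reads c2=3 → after 1×micro: 1; S2 reads c1=0 → after 2×micro: 3 ⇒ (c0=1, c1=1, c2=3)
[Jacobi] macro 4: S0 reads c0=1 → after 1×micro: 4; S1 reads c2=3 → after 1×micro: 4; S2 reads c1=1 → after 2×micro: 2 ⇒ (c0=4, c1=4, c2=2)
[Jacobi] macro 5: S0 reads c0=4 → after 1×micro: 2; S1 reads c2=2 → after 1×micro: 1; S2 reads c1=4 → after 2×micro: 2 ⇒ (c0=2, c1=1, c2=2)
[Jacobi] macro 6: S0 reads c0=2 → after 1×micro: 0; S1 reads c2=2 → after 1×micro: 4; S2 reads c1=1 → after 2×micro: 2 ⇒ (c0=0, c1=4, c2=2)
[Jacobi] macro 7: S0 reads c0=0 → after 1×micro: 1; S1 reads c2=2 → after 1×micro: 1; S2 reads c1=4 → after 2×micro: 2 ⇒ (c0=1, c1=1, c2=2)
[Gauss-Seidel] macro 1: S0 reads c0=4 → after 1×micro: 2; S1 reads c2=3 → after 1×micro: 3; S2 reads c1=3 → after 2×micro: 3 ⇒ (c0=2, c1=3, c2=3)
[Gauss-Seidel] macro 2: S0 reads c0=2 → after 1×micro: 0; S1 reads c2=3 → after 1×micro: 0; S2 reads c1=0 → after 2×micro: 3 ⇒ (c0=0, c1=0, c2=3)
[Gauss-Seidel] macro 3: S0 reads c0=0 → after 1×micro: 1; S1 reads c2=3 → after 1×micro: 1; S2 reads c1=1 → after 2×micro: 2 ⇒ (c0=1, c1=1, c2=2)
[Gauss-Seidel] macro 4: S0 reads c0=1 → after 1×micro: 4; S1 reads c2=2 → after 1×micro: 4; S2 reads c1=4 → after 2×micro: 2 ⇒ (c0=4, c1=4, c2=2)
[Gauss-Seidel] macro 5: S0 reads c0=4 → after 1×micro: 2; S1 reads c2=2 → after 1×micro: 1; S2 reads c1=1 → after 2×micro: 2 ⇒ (c0=2, c1=1, c2=2)
[Gauss-Seidel] macro 6: S0 reads c0=2 → after 1×micro: 0; S1 reads c2=2 → after 1×micro: 4; S2 reads c1=4 → after 2×micro: 2 ⇒ (c0=0, c1=4, c2=2)
[Gauss-Seidel] macro 7: S0 reads c0=0 → after 1×micro: 1; S1 reads c2=2 → after 1×micro: 1; S2 reads c1=1 → after 2×micro: 2 ⇒ (c0=1, c1=1, c2=2)

first divergence at macro-step: 1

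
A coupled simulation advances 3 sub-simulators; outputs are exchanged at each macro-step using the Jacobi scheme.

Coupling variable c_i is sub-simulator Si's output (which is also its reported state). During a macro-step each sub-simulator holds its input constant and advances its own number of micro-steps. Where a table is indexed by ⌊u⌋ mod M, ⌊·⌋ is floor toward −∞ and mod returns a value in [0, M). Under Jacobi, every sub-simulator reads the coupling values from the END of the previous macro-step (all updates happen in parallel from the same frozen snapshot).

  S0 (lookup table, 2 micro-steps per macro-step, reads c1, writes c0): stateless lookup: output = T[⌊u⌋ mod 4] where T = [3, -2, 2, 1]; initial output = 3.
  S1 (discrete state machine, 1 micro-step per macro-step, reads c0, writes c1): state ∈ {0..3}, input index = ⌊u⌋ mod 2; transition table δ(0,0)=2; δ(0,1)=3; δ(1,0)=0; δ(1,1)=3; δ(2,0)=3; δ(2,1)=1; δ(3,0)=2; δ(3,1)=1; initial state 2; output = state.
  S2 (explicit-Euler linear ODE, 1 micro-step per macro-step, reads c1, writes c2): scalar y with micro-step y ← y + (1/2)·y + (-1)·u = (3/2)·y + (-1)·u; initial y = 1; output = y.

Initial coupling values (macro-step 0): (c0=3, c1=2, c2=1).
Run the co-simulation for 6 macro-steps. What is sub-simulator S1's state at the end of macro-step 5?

macro 1: S0 reads c1=2 → after 2×micro: 2; S1 reads c0=3 → after 1×micro: 1; S2 reads c1=2 → after 1×micro: -1/2 ⇒ (c0=2, c1=1, c2=-1/2)
macro 2: S0 reads c1=1 → after 2×micro: -2; S1 reads c0=2 → after 1×micro: 0; S2 reads c1=1 → after 1×micro: -7/4 ⇒ (c0=-2, c1=0, c2=-7/4)
macro 3: S0 reads c1=0 → after 2×micro: 3; S1 reads c0=-2 → after 1×micro: 2; S2 reads c1=0 → after 1×micro: -21/8 ⇒ (c0=3, c1=2, c2=-21/8)
macro 4: S0 reads c1=2 → after 2×micro: 2; S1 reads c0=3 → after 1×micro: 1; S2 reads c1=2 → after 1×micro: -95/16 ⇒ (c0=2, c1=1, c2=-95/16)
macro 5: S0 reads c1=1 → after 2×micro: -2; S1 reads c0=2 → after 1×micro: 0; S2 reads c1=1 → after 1×micro: -317/32 ⇒ (c0=-2, c1=0, c2=-317/32)
macro 6: S0 reads c1=0 → after 2×micro: 3; S1 reads c0=-2 → after 1×micro: 2; S2 reads c1=0 → after 1×micro: -951/64 ⇒ (c0=3, c1=2, c2=-951/64)

S1 state at macro-step 5 = 0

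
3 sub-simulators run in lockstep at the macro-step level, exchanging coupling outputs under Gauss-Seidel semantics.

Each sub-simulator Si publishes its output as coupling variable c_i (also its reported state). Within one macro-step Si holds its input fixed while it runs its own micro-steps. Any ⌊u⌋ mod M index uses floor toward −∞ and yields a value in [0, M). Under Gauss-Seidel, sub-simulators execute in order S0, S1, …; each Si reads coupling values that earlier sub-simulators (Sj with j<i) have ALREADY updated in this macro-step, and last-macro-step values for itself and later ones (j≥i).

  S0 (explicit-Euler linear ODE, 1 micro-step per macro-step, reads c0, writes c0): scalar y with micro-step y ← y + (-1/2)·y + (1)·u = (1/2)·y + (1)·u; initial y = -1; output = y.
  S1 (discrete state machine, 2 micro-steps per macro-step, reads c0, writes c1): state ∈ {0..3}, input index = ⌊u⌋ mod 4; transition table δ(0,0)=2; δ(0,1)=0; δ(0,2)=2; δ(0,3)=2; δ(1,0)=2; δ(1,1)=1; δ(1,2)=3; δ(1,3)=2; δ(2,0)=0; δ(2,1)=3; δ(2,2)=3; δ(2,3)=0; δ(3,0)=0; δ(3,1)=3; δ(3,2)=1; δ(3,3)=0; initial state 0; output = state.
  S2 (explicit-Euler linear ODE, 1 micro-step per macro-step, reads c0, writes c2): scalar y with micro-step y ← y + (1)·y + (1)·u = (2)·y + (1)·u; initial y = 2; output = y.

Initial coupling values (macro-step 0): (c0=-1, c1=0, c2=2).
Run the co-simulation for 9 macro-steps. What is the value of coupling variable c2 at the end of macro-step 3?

c2 at macro-step 3 = 17/8

macro 1: S0 reads c0=-1 → after 1×micro: -3/2; S1 reads c0=-3/2 → after 2×micro: 3; S2 reads c0=-3/2 → after 1×micro: 5/2 ⇒ (c0=-3/2, c1=3, c2=5/2)
macro 2: S0 reads c0=-3/2 → after 1×micro: -9/4; S1 reads c0=-9/4 → after 2×micro: 3; S2 reads c0=-9/4 → after 1×micro: 11/4 ⇒ (c0=-9/4, c1=3, c2=11/4)
macro 3: S0 reads c0=-9/4 → after 1×micro: -27/8; S1 reads c0=-27/8 → after 2×micro: 2; S2 reads c0=-27/8 → after 1×micro: 17/8 ⇒ (c0=-27/8, c1=2, c2=17/8)
macro 4: S0 reads c0=-27/8 → after 1×micro: -81/16; S1 reads c0=-81/16 → after 2×micro: 1; S2 reads c0=-81/16 → after 1×micro: -13/16 ⇒ (c0=-81/16, c1=1, c2=-13/16)
macro 5: S0 reads c0=-81/16 → after 1×micro: -243/32; S1 reads c0=-243/32 → after 2×micro: 0; S2 reads c0=-243/32 → after 1×micro: -295/32 ⇒ (c0=-243/32, c1=0, c2=-295/32)
macro 6: S0 reads c0=-243/32 → after 1×micro: -729/64; S1 reads c0=-729/64 → after 2×micro: 0; S2 reads c0=-729/64 → after 1×micro: -1909/64 ⇒ (c0=-729/64, c1=0, c2=-1909/64)
macro 7: S0 reads c0=-729/64 → after 1×micro: -2187/128; S1 reads c0=-2187/128 → after 2×micro: 3; S2 reads c0=-2187/128 → after 1×micro: -9823/128 ⇒ (c0=-2187/128, c1=3, c2=-9823/128)
macro 8: S0 reads c0=-2187/128 → after 1×micro: -6561/256; S1 reads c0=-6561/256 → after 2×micro: 3; S2 reads c0=-6561/256 → after 1×micro: -45853/256 ⇒ (c0=-6561/256, c1=3, c2=-45853/256)
macro 9: S0 reads c0=-6561/256 → after 1×micro: -19683/512; S1 reads c0=-19683/512 → after 2×micro: 3; S2 reads c0=-19683/512 → after 1×micro: -203095/512 ⇒ (c0=-19683/512, c1=3, c2=-203095/512)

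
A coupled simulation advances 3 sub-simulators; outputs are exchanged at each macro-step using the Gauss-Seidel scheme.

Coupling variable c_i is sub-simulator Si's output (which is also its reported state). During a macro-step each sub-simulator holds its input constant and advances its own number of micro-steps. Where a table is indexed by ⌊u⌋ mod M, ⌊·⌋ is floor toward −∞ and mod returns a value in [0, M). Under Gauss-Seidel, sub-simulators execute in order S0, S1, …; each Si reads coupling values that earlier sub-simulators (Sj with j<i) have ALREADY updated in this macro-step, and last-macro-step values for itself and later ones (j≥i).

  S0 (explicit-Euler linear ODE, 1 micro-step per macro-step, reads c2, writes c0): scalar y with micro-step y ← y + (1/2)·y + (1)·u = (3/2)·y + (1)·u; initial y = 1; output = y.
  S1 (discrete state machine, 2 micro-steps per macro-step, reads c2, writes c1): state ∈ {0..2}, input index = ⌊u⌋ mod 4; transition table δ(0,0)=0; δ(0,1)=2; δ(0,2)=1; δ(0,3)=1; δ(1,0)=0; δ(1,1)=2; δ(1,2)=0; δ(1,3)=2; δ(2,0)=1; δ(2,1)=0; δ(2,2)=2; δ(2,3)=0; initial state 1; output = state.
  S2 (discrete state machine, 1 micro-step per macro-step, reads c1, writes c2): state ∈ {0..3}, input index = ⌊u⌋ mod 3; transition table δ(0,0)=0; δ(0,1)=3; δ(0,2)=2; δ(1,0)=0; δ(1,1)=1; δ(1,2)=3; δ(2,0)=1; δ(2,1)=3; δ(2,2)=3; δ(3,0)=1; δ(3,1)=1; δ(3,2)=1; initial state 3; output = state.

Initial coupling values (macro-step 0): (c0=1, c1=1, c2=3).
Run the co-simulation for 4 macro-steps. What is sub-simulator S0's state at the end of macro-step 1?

S0 state at macro-step 1 = 9/2

macro 1: S0 reads c2=3 → after 1×micro: 9/2; S1 reads c2=3 → after 2×micro: 0; S2 reads c1=0 → after 1×micro: 1 ⇒ (c0=9/2, c1=0, c2=1)
macro 2: S0 reads c2=1 → after 1×micro: 31/4; S1 reads c2=1 → after 2×micro: 0; S2 reads c1=0 → after 1×micro: 0 ⇒ (c0=31/4, c1=0, c2=0)
macro 3: S0 reads c2=0 → after 1×micro: 93/8; S1 reads c2=0 → after 2×micro: 0; S2 reads c1=0 → after 1×micro: 0 ⇒ (c0=93/8, c1=0, c2=0)
macro 4: S0 reads c2=0 → after 1×micro: 279/16; S1 reads c2=0 → after 2×micro: 0; S2 reads c1=0 → after 1×micro: 0 ⇒ (c0=279/16, c1=0, c2=0)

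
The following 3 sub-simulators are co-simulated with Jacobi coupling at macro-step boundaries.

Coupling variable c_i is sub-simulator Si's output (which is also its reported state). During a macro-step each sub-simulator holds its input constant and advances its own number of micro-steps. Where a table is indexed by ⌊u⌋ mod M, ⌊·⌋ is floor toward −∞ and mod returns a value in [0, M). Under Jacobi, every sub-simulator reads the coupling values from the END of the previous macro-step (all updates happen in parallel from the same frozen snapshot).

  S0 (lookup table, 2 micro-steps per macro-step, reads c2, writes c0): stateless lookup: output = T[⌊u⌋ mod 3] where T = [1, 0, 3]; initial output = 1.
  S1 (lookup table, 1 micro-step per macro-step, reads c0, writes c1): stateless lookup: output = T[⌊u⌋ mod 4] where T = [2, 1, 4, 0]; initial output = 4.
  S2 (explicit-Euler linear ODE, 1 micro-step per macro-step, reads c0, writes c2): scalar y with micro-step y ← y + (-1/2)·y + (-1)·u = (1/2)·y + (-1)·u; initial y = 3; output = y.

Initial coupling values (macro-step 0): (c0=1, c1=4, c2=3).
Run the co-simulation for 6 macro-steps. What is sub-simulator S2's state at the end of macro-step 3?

S2 state at macro-step 3 = -11/8

macro 1: S0 reads c2=3 → after 2×micro: 1; S1 reads c0=1 → after 1×micro: 1; S2 reads c0=1 → after 1×micro: 1/2 ⇒ (c0=1, c1=1, c2=1/2)
macro 2: S0 reads c2=1/2 → after 2×micro: 1; S1 reads c0=1 → after 1×micro: 1; S2 reads c0=1 → after 1×micro: -3/4 ⇒ (c0=1, c1=1, c2=-3/4)
macro 3: S0 reads c2=-3/4 → after 2×micro: 3; S1 reads c0=1 → after 1×micro: 1; S2 reads c0=1 → after 1×micro: -11/8 ⇒ (c0=3, c1=1, c2=-11/8)
macro 4: S0 reads c2=-11/8 → after 2×micro: 0; S1 reads c0=3 → after 1×micro: 0; S2 reads c0=3 → after 1×micro: -59/16 ⇒ (c0=0, c1=0, c2=-59/16)
macro 5: S0 reads c2=-59/16 → after 2×micro: 3; S1 reads c0=0 → after 1×micro: 2; S2 reads c0=0 → after 1×micro: -59/32 ⇒ (c0=3, c1=2, c2=-59/32)
macro 6: S0 reads c2=-59/32 → after 2×micro: 0; S1 reads c0=3 → after 1×micro: 0; S2 reads c0=3 → after 1×micro: -251/64 ⇒ (c0=0, c1=0, c2=-251/64)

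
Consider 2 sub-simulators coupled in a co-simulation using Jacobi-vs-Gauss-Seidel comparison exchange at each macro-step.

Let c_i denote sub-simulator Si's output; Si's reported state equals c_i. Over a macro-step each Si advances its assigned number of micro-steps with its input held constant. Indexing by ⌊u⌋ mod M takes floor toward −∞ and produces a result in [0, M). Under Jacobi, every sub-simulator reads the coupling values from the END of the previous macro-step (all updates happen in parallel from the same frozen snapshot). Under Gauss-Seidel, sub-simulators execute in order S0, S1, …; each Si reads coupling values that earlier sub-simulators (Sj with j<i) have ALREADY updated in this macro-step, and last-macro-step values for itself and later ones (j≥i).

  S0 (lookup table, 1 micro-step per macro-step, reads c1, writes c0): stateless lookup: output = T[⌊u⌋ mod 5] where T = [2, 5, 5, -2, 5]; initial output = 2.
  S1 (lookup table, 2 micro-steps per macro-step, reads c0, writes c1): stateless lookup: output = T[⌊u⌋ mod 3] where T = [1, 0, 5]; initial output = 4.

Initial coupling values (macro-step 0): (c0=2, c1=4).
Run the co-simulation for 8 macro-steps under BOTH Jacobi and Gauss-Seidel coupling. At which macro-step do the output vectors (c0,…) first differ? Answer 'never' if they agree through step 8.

[Jacobi] macro 1: S0 reads c1=4 → after 1×micro: 5; S1 reads c0=2 → after 2×micro: 5 ⇒ (c0=5, c1=5)
[Jacobi] macro 2: S0 reads c1=5 → after 1×micro: 2; S1 reads c0=5 → after 2×micro: 5 ⇒ (c0=2, c1=5)
[Jacobi] macro 3: S0 reads c1=5 → after 1×micro: 2; S1 reads c0=2 → after 2×micro: 5 ⇒ (c0=2, c1=5)
[Jacobi] macro 4: S0 reads c1=5 → after 1×micro: 2; S1 reads c0=2 → after 2×micro: 5 ⇒ (c0=2, c1=5)
[Jacobi] macro 5: S0 reads c1=5 → after 1×micro: 2; S1 reads c0=2 → after 2×micro: 5 ⇒ (c0=2, c1=5)
[Jacobi] macro 6: S0 reads c1=5 → after 1×micro: 2; S1 reads c0=2 → after 2×micro: 5 ⇒ (c0=2, c1=5)
[Jacobi] macro 7: S0 reads c1=5 → after 1×micro: 2; S1 reads c0=2 → after 2×micro: 5 ⇒ (c0=2, c1=5)
[Jacobi] macro 8: S0 reads c1=5 → after 1×micro: 2; S1 reads c0=2 → after 2×micro: 5 ⇒ (c0=2, c1=5)
[Gauss-Seidel] macro 1: S0 reads c1=4 → after 1×micro: 5; S1 reads c0=5 → after 2×micro: 5 ⇒ (c0=5, c1=5)
[Gauss-Seidel] macro 2: S0 reads c1=5 → after 1×micro: 2; S1 reads c0=2 → after 2×micro: 5 ⇒ (c0=2, c1=5)
[Gauss-Seidel] macro 3: S0 reads c1=5 → after 1×micro: 2; S1 reads c0=2 → after 2×micro: 5 ⇒ (c0=2, c1=5)
[Gauss-Seidel] macro 4: S0 reads c1=5 → after 1×micro: 2; S1 reads c0=2 → after 2×micro: 5 ⇒ (c0=2, c1=5)
[Gauss-Seidel] macro 5: S0 reads c1=5 → after 1×micro: 2; S1 reads c0=2 → after 2×micro: 5 ⇒ (c0=2, c1=5)
[Gauss-Seidel] macro 6: S0 reads c1=5 → after 1×micro: 2; S1 reads c0=2 → after 2×micro: 5 ⇒ (c0=2, c1=5)
[Gauss-Seidel] macro 7: S0 reads c1=5 → after 1×micro: 2; S1 reads c0=2 → after 2×micro: 5 ⇒ (c0=2, c1=5)
[Gauss-Seidel] macro 8: S0 reads c1=5 → after 1×micro: 2; S1 reads c0=2 → after 2×micro: 5 ⇒ (c0=2, c1=5)

first divergence at macro-step: never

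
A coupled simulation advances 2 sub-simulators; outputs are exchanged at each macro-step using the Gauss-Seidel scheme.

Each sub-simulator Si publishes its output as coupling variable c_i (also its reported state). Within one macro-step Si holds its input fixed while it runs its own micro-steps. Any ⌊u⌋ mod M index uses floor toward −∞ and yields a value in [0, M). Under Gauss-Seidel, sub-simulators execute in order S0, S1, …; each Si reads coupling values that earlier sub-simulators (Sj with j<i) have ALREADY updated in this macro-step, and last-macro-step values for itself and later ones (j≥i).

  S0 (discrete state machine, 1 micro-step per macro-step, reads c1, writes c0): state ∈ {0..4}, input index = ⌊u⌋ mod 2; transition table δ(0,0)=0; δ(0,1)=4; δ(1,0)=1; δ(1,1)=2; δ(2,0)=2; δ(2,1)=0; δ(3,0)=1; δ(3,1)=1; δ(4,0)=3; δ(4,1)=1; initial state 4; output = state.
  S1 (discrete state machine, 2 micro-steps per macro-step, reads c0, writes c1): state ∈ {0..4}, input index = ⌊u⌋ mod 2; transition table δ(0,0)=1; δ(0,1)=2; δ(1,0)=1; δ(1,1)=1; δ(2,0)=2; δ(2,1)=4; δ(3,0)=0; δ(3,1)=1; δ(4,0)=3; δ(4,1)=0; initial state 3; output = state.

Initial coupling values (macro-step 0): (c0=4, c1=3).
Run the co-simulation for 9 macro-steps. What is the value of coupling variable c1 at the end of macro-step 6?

macro 1: S0 reads c1=3 → after 1×micro: 1; S1 reads c0=1 → after 2×micro: 1 ⇒ (c0=1, c1=1)
macro 2: S0 reads c1=1 → after 1×micro: 2; S1 reads c0=2 → after 2×micro: 1 ⇒ (c0=2, c1=1)
macro 3: S0 reads c1=1 → after 1×micro: 0; S1 reads c0=0 → after 2×micro: 1 ⇒ (c0=0, c1=1)
macro 4: S0 reads c1=1 → after 1×micro: 4; S1 reads c0=4 → after 2×micro: 1 ⇒ (c0=4, c1=1)
macro 5: S0 reads c1=1 → after 1×micro: 1; S1 reads c0=1 → after 2×micro: 1 ⇒ (c0=1, c1=1)
macro 6: S0 reads c1=1 → after 1×micro: 2; S1 reads c0=2 → after 2×micro: 1 ⇒ (c0=2, c1=1)
macro 7: S0 reads c1=1 → after 1×micro: 0; S1 reads c0=0 → after 2×micro: 1 ⇒ (c0=0, c1=1)
macro 8: S0 reads c1=1 → after 1×micro: 4; S1 reads c0=4 → after 2×micro: 1 ⇒ (c0=4, c1=1)
macro 9: S0 reads c1=1 → after 1×micro: 1; S1 reads c0=1 → after 2×micro: 1 ⇒ (c0=1, c1=1)

c1 at macro-step 6 = 1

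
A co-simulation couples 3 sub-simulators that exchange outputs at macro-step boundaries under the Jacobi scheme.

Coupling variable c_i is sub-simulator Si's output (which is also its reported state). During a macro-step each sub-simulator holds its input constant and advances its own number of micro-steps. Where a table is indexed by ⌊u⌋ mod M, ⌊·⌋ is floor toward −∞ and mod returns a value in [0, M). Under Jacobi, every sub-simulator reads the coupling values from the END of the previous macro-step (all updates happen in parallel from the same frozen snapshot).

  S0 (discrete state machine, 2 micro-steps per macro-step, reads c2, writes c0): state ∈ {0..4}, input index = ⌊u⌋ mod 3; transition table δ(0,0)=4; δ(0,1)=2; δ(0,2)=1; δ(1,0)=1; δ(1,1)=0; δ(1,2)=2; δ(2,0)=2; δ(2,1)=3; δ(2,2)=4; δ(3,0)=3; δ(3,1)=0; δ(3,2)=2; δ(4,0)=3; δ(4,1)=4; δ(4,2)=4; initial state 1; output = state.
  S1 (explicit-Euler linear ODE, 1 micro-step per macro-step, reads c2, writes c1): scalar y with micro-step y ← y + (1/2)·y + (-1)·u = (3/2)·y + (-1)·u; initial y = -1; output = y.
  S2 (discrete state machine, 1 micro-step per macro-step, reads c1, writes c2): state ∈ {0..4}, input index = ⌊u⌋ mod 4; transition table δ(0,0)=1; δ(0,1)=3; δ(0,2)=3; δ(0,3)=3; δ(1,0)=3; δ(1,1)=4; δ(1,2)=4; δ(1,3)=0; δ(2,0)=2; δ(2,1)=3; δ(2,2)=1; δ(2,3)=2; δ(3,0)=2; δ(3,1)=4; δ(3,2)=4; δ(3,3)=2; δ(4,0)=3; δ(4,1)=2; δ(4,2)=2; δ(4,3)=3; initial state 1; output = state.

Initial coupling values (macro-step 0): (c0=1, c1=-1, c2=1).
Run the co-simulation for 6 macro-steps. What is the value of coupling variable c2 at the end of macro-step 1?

macro 1: S0 reads c2=1 → after 2×micro: 2; S1 reads c2=1 → after 1×micro: -5/2; S2 reads c1=-1 → after 1×micro: 0 ⇒ (c0=2, c1=-5/2, c2=0)
macro 2: S0 reads c2=0 → after 2×micro: 2; S1 reads c2=0 → after 1×micro: -15/4; S2 reads c1=-5/2 → after 1×micro: 3 ⇒ (c0=2, c1=-15/4, c2=3)
macro 3: S0 reads c2=3 → after 2×micro: 2; S1 reads c2=3 → after 1×micro: -69/8; S2 reads c1=-15/4 → after 1×micro: 2 ⇒ (c0=2, c1=-69/8, c2=2)
macro 4: S0 reads c2=2 → after 2×micro: 4; S1 reads c2=2 → after 1×micro: -239/16; S2 reads c1=-69/8 → after 1×micro: 2 ⇒ (c0=4, c1=-239/16, c2=2)
macro 5: S0 reads c2=2 → after 2×micro: 4; S1 reads c2=2 → after 1×micro: -781/32; S2 reads c1=-239/16 → after 1×micro: 3 ⇒ (c0=4, c1=-781/32, c2=3)
macro 6: S0 reads c2=3 → after 2×micro: 3; S1 reads c2=3 → after 1×micro: -2535/64; S2 reads c1=-781/32 → after 1×micro: 2 ⇒ (c0=3, c1=-2535/64, c2=2)

c2 at macro-step 1 = 0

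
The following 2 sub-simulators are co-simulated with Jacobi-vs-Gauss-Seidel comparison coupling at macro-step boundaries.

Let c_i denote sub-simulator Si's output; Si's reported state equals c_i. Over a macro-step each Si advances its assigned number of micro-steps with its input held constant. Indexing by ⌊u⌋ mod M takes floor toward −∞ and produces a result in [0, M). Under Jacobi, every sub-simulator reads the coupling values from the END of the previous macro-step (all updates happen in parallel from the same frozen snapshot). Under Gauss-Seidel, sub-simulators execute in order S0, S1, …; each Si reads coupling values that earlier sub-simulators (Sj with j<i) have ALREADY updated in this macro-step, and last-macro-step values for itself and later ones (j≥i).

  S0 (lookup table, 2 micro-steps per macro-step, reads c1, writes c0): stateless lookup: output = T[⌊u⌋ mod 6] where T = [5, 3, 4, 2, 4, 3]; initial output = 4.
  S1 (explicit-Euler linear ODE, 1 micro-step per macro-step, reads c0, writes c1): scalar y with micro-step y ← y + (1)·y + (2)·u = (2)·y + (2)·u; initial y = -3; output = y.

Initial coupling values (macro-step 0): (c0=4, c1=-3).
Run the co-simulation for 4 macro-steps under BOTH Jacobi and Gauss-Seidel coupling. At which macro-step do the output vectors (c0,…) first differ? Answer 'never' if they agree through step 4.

[Jacobi] macro 1: S0 reads c1=-3 → after 2×micro: 2; S1 reads c0=4 → after 1×micro: 2 ⇒ (c0=2, c1=2)
[Jacobi] macro 2: S0 reads c1=2 → after 2×micro: 4; S1 reads c0=2 → after 1×micro: 8 ⇒ (c0=4, c1=8)
[Jacobi] macro 3: S0 reads c1=8 → after 2×micro: 4; S1 reads c0=4 → after 1×micro: 24 ⇒ (c0=4, c1=24)
[Jacobi] macro 4: S0 reads c1=24 → after 2×micro: 5; S1 reads c0=4 → after 1×micro: 56 ⇒ (c0=5, c1=56)
[Gauss-Seidel] macro 1: S0 reads c1=-3 → after 2×micro: 2; S1 reads c0=2 → after 1×micro: -2 ⇒ (c0=2, c1=-2)
[Gauss-Seidel] macro 2: S0 reads c1=-2 → after 2×micro: 4; S1 reads c0=4 → after 1×micro: 4 ⇒ (c0=4, c1=4)
[Gauss-Seidel] macro 3: S0 reads c1=4 → after 2×micro: 4; S1 reads c0=4 → after 1×micro: 16 ⇒ (c0=4, c1=16)
[Gauss-Seidel] macro 4: S0 reads c1=16 → after 2×micro: 4; S1 reads c0=4 → after 1×micro: 40 ⇒ (c0=4, c1=40)

first divergence at macro-step: 1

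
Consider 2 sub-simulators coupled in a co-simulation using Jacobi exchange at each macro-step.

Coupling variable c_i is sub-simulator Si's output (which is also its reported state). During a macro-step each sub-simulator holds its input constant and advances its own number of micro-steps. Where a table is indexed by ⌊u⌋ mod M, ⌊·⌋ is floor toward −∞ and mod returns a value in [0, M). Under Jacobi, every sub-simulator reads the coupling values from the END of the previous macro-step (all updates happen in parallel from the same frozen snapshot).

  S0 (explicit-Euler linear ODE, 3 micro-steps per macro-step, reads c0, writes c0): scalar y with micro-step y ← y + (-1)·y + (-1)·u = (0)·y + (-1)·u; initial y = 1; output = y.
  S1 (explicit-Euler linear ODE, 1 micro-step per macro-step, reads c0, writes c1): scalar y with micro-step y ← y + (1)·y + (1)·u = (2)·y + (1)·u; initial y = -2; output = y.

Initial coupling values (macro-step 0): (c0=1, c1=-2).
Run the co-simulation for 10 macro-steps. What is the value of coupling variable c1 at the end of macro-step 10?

macro 1: S0 reads c0=1 → after 3×micro: -1; S1 reads c0=1 → after 1×micro: -3 ⇒ (c0=-1, c1=-3)
macro 2: S0 reads c0=-1 → after 3×micro: 1; S1 reads c0=-1 → after 1×micro: -7 ⇒ (c0=1, c1=-7)
macro 3: S0 reads c0=1 → after 3×micro: -1; S1 reads c0=1 → after 1×micro: -13 ⇒ (c0=-1, c1=-13)
macro 4: S0 reads c0=-1 → after 3×micro: 1; S1 reads c0=-1 → after 1×micro: -27 ⇒ (c0=1, c1=-27)
macro 5: S0 reads c0=1 → after 3×micro: -1; S1 reads c0=1 → after 1×micro: -53 ⇒ (c0=-1, c1=-53)
macro 6: S0 reads c0=-1 → after 3×micro: 1; S1 reads c0=-1 → after 1×micro: -107 ⇒ (c0=1, c1=-107)
macro 7: S0 reads c0=1 → after 3×micro: -1; S1 reads c0=1 → after 1×micro: -213 ⇒ (c0=-1, c1=-213)
macro 8: S0 reads c0=-1 → after 3×micro: 1; S1 reads c0=-1 → after 1×micro: -427 ⇒ (c0=1, c1=-427)
macro 9: S0 reads c0=1 → after 3×micro: -1; S1 reads c0=1 → after 1×micro: -853 ⇒ (c0=-1, c1=-853)
macro 10: S0 reads c0=-1 → after 3×micro: 1; S1 reads c0=-1 → after 1×micro: -1707 ⇒ (c0=1, c1=-1707)

c1 at macro-step 10 = -1707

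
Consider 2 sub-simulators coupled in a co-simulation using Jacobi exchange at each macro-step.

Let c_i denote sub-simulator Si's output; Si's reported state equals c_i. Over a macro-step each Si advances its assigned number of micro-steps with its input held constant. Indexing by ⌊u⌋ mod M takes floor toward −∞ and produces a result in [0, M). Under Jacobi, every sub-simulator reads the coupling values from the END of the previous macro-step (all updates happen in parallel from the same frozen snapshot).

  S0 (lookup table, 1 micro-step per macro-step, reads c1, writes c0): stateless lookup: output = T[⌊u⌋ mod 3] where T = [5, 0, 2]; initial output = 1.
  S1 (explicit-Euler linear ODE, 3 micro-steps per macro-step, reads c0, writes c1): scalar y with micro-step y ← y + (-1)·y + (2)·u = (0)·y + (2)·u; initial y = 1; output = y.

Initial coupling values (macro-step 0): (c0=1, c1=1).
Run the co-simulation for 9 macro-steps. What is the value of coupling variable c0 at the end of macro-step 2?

c0 at macro-step 2 = 2

macro 1: S0 reads c1=1 → after 1×micro: 0; S1 reads c0=1 → after 3×micro: 2 ⇒ (c0=0, c1=2)
macro 2: S0 reads c1=2 → after 1×micro: 2; S1 reads c0=0 → after 3×micro: 0 ⇒ (c0=2, c1=0)
macro 3: S0 reads c1=0 → after 1×micro: 5; S1 reads c0=2 → after 3×micro: 4 ⇒ (c0=5, c1=4)
macro 4: S0 reads c1=4 → after 1×micro: 0; S1 reads c0=5 → after 3×micro: 10 ⇒ (c0=0, c1=10)
macro 5: S0 reads c1=10 → after 1×micro: 0; S1 reads c0=0 → after 3×micro: 0 ⇒ (c0=0, c1=0)
macro 6: S0 reads c1=0 → after 1×micro: 5; S1 reads c0=0 → after 3×micro: 0 ⇒ (c0=5, c1=0)
macro 7: S0 reads c1=0 → after 1×micro: 5; S1 reads c0=5 → after 3×micro: 10 ⇒ (c0=5, c1=10)
macro 8: S0 reads c1=10 → after 1×micro: 0; S1 reads c0=5 → after 3×micro: 10 ⇒ (c0=0, c1=10)
macro 9: S0 reads c1=10 → after 1×micro: 0; S1 reads c0=0 → after 3×micro: 0 ⇒ (c0=0, c1=0)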